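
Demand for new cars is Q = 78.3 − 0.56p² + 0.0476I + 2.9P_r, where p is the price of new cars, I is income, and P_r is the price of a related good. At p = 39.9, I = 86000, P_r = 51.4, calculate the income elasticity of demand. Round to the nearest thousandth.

1.194

First evaluate Q: 78.3 − 0.56(39.9)² + 0.0476(86000) + 2.9(51.4) = 78.3 − 891.5256 + 4093.6 + 149.06 = 3429.4344.
∂Q/∂I = +0.0476, so E_I = 0.0476·(86000/3429.4344) ≈ 1.194.
E_I > 1: normal good (luxury).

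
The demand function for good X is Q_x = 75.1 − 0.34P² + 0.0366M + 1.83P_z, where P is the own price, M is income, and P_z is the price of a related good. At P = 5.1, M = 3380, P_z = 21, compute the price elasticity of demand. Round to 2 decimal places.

-0.08

Q_x = 75.1 − 0.34(5.1)² + 0.0366(3380) + 1.83(21) = 75.1 − 8.8434 + 123.708 + 38.43 = 228.3946.
∂Q_x/∂P = −2·0.34·P = -3.468, so E_p = -3.468·(5.1/228.3946) ≈ -0.08.
|E_p| < 1: demand is inelastic.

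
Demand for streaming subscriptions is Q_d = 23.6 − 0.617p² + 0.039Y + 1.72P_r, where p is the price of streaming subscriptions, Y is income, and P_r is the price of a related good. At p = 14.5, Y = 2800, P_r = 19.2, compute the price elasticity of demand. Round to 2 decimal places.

-7.19

Q_d = 23.6 − 0.617(14.5)² + 0.039(2800) + 1.72(19.2) = 23.6 − 129.7243 + 109.2 + 33.024 = 36.0998.
∂Q_d/∂p = −2·0.617·p = -17.893, so E_p = -17.893·(14.5/36.0998) ≈ -7.19.
|E_p| > 1: demand is elastic.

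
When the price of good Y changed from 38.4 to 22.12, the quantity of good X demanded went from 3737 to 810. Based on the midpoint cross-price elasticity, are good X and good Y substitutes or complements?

%ΔQ_x = (810 − 3737)/[(3737+810)/2] = -2927/2273.5 ≈ -1.2874.
%ΔP_y = (22.12 − 38.4)/[(38.4+22.12)/2] ≈ -0.5380.
E_xy = -1.2874/-0.5380 ≈ 2.393.
E_xy > 0, so the goods are substitutes.

substitutes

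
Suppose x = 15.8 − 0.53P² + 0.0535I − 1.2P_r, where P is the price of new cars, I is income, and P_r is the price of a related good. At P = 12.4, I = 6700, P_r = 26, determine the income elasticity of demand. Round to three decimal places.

At the given point, x = 15.8 − 0.53(12.4)² + 0.0535(6700) − 1.2(26) = 15.8 − 81.4928 + 358.45 − 31.2 = 261.5572.
∂x/∂I = +0.0535, so E_I = 0.0535·(6700/261.5572) ≈ 1.370.
E_I > 1: normal good (luxury).

1.370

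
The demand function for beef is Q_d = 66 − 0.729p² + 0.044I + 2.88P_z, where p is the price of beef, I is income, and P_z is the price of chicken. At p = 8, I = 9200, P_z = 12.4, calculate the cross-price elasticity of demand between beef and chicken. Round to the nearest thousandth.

0.078

Q_d = 66 − 0.729(8)² + 0.044(9200) + 2.88(12.4) = 66 − 46.656 + 404.8 + 35.712 = 459.856.
∂Q_d/∂P_z = +2.88, so E_xy = 2.88·(12.4/459.856) ≈ 0.078.
E_xy > 0: the goods are substitutes.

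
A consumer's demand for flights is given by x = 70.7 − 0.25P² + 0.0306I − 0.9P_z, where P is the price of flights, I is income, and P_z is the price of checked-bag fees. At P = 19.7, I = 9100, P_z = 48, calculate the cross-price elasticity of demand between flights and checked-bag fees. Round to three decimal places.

Substituting, x = 70.7 − 0.25(19.7)² + 0.0306(9100) − 0.9(48) = 70.7 − 97.0225 + 278.46 − 43.2 = 208.9375.
∂x/∂P_z = −0.9, so E_xy = -0.9·(48/208.9375) ≈ -0.207.
E_xy < 0: the goods are complements.

-0.207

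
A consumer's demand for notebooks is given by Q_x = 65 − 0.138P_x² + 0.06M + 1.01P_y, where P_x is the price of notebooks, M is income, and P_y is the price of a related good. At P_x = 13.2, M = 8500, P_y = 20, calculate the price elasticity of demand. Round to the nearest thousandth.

-0.084

Substituting, Q_x = 65 − 0.138(13.2)² + 0.06(8500) + 1.01(20) = 65 − 24.0451 + 510 + 20.2 = 571.1549.
∂Q_x/∂P_x = −2·0.138·P_x = -3.6432, so E_p = -3.6432·(13.2/571.1549) ≈ -0.084.
|E_p| < 1: demand is inelastic.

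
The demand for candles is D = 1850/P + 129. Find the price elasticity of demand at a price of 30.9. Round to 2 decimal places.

At P = 30.9, D = 188.8706.
dD/dP = −1850/P² = −1.9376.
Point elasticity E = (dD/dP)·(P/D) = -1.9376 × 30.9/188.8706 ≈ -0.32.
|E| < 1, so demand is inelastic at this price.

-0.32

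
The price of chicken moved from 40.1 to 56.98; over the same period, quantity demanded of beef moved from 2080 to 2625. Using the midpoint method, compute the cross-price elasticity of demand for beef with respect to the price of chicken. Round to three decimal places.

%ΔQ_x = (2625 − 2080)/[(2080+2625)/2] = 545/2352.5 ≈ 0.2317.
%ΔP_y = (56.98 − 40.1)/[(40.1+56.98)/2] ≈ 0.3478.
E_xy = 0.2317/0.3478 ≈ 0.666.
E_xy > 0, so beef and chicken are substitutes.

0.666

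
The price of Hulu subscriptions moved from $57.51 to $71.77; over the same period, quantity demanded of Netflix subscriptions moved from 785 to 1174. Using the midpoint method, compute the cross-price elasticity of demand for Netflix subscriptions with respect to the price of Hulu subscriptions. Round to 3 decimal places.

1.800

%ΔQ_x = (1174 − 785)/[(785+1174)/2] = 389/979.5 ≈ 0.3971.
%ΔP_y = (71.77 − 57.51)/[(57.51+71.77)/2] ≈ 0.2206.
E_xy = 0.3971/0.2206 ≈ 1.800.
E_xy > 0, so Netflix subscriptions and Hulu subscriptions are substitutes.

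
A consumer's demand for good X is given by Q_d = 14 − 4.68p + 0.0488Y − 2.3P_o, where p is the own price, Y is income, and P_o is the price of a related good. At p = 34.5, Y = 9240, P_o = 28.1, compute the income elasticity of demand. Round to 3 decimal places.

Substituting, Q_d = 14 − 4.68(34.5) + 0.0488(9240) − 2.3(28.1) = 14 − 161.46 + 450.912 − 64.63 = 238.822.
∂Q_d/∂Y = +0.0488, so E_I = 0.0488·(9240/238.822) ≈ 1.888.
E_I > 1: normal good (luxury).

1.888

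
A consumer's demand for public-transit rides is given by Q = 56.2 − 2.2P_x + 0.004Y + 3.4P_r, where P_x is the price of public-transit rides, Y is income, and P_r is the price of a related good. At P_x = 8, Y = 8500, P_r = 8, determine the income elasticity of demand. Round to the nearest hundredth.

0.34

At the given point, Q = 56.2 − 2.2(8) + 0.004(8500) + 3.4(8) = 56.2 − 17.6 + 34 + 27.2 = 99.8.
∂Q/∂Y = +0.004, so E_I = 0.004·(8500/99.8) ≈ 0.34.
E_I ∈ (0,1): normal good (necessity).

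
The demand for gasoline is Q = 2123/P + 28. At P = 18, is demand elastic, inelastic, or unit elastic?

At P = 18, Q = 145.9444.
dQ/dP = −2123/P² = −6.5525.
Point elasticity E = (dQ/dP)·(P/Q) = -6.5525 × 18/145.9444 ≈ -0.808.
|E| ≈ 0.808 < 1, so demand is inelastic.

inelastic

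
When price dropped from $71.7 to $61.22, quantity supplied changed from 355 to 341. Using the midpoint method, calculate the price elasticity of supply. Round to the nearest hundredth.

%Δq = (341 − 355)/[(355 + 341)/2] = -14/348 ≈ -0.0402.
%ΔP = (61.22 − 71.7)/[(71.7 + 61.22)/2] = -10.48/66.46 ≈ -0.1577.
Arc elasticity E = %Δq/%ΔP ≈ -0.0402/-0.1577 ≈ 0.26.
|E| < 1: supply is inelastic over this range.

0.26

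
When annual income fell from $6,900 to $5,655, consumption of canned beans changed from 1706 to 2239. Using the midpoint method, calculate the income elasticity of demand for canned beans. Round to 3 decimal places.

%ΔQ = (2239 − 1706)/[(1706+2239)/2] = 533/1972.5 ≈ 0.2702.
%ΔI = (5,655 − 6,900)/[(6,900+5,655)/2] = -1245/6277.5 ≈ -0.1983.
E_I = %ΔQ/%ΔI ≈ -1.362.
E_I < 0: inferior good.

-1.362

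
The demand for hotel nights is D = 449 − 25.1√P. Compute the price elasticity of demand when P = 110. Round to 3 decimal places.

-0.709

At P = 110, D = 185.749.
dD/dP = −25.1/(2√P) = −25.1/(2·10.4881).
Point elasticity E = (dD/dP)·(P/D) = -1.1966 × 110/185.749 ≈ -0.709.
|E| < 1, so demand is inelastic at this price.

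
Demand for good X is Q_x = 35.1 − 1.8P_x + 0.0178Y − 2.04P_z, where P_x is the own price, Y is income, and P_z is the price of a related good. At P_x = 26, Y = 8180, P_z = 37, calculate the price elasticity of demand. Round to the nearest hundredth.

At the given point, Q_x = 35.1 − 1.8(26) + 0.0178(8180) − 2.04(37) = 35.1 − 46.8 + 145.604 − 75.48 = 58.424.
∂Q_x/∂P_x = −1.8, so E_p = (−1.8)·(26/58.424) ≈ -0.80.
|E_p| < 1: demand is inelastic.

-0.80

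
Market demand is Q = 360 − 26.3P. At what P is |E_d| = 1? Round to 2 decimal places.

For linear demand Q = a − bP, E = −bP/(a − bP). |E| = 1 ⇒ bP = a − bP ⇒ P = a/(2b).
P = 360/(2·26.3) ≈ 6.84.

6.84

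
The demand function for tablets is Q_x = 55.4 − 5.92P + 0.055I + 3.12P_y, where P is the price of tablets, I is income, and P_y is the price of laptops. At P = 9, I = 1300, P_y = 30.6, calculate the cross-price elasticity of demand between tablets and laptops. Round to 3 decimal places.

0.565

At the given point, Q_x = 55.4 − 5.92(9) + 0.055(1300) + 3.12(30.6) = 55.4 − 53.28 + 71.5 + 95.472 = 169.092.
∂Q_x/∂P_y = +3.12, so E_xy = 3.12·(30.6/169.092) ≈ 0.565.
E_xy > 0: the goods are substitutes.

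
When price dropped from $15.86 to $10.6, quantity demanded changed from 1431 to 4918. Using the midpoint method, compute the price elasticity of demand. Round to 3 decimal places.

%Δq = (4918 − 1431)/[(1431 + 4918)/2] = 3487/3174.5 ≈ 1.0984.
%ΔP = (10.6 − 15.86)/[(15.86 + 10.6)/2] = -5.26/13.23 ≈ -0.3976.
Arc elasticity E = %Δq/%ΔP ≈ 1.0984/-0.3976 ≈ -2.763.
|E| > 1: demand is elastic over this range.

-2.763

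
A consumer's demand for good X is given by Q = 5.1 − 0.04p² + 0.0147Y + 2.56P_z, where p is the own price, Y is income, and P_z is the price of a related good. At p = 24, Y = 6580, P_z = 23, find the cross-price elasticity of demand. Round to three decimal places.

0.428

At the given point, Q = 5.1 − 0.04(24)² + 0.0147(6580) + 2.56(23) = 5.1 − 23.04 + 96.726 + 58.88 = 137.666.
∂Q/∂P_z = +2.56, so E_xy = 2.56·(23/137.666) ≈ 0.428.
E_xy > 0: the goods are substitutes.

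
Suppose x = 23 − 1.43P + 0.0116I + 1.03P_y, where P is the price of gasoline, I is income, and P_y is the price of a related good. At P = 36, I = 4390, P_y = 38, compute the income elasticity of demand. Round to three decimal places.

x = 23 − 1.43(36) + 0.0116(4390) + 1.03(38) = 23 − 51.48 + 50.924 + 39.14 = 61.584.
∂x/∂I = +0.0116, so E_I = 0.0116·(4390/61.584) ≈ 0.827.
E_I ∈ (0,1): normal good (necessity).

0.827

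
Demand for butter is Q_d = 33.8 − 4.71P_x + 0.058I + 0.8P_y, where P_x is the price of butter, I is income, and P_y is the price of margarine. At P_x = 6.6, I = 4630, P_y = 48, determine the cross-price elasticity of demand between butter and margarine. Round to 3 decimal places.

0.124

Q_d = 33.8 − 4.71(6.6) + 0.058(4630) + 0.8(48) = 33.8 − 31.086 + 268.54 + 38.4 = 309.654.
∂Q_d/∂P_y = +0.8, so E_xy = 0.8·(48/309.654) ≈ 0.124.
E_xy > 0: the goods are substitutes.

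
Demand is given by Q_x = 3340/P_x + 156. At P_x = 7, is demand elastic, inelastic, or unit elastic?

inelastic

At P_x = 7, Q_x = 633.1429.
dQ_x/dP_x = −3340/P_x² = −68.1633.
Point elasticity E = (dQ_x/dP_x)·(P_x/Q_x) = -68.1633 × 7/633.1429 ≈ -0.754.
|E| ≈ 0.754 < 1, so demand is inelastic.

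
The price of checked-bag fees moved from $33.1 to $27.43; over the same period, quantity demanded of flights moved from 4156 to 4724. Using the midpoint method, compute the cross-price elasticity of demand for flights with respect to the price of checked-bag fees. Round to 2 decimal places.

%ΔQ_x = (4724 − 4156)/[(4156+4724)/2] = 568/4440 ≈ 0.1279.
%ΔP_y = (27.43 − 33.1)/[(33.1+27.43)/2] ≈ -0.1873.
E_xy = 0.1279/-0.1873 ≈ -0.68.
E_xy < 0, so flights and checked-bag fees are complements.

-0.68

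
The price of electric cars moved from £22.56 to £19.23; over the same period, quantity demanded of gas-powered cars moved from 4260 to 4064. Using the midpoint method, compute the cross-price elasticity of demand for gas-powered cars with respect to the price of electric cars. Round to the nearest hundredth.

0.30

%ΔQ_x = (4064 − 4260)/[(4260+4064)/2] = -196/4162 ≈ -0.0471.
%ΔP_y = (19.23 − 22.56)/[(22.56+19.23)/2] ≈ -0.1594.
E_xy = -0.0471/-0.1594 ≈ 0.30.
E_xy > 0, so gas-powered cars and electric cars are substitutes.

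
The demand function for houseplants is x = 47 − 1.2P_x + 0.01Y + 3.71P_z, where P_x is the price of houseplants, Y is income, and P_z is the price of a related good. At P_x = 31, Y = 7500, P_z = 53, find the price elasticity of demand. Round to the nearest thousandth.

First evaluate x: 47 − 1.2(31) + 0.01(7500) + 3.71(53) = 47 − 37.2 + 75 + 196.63 = 281.43.
∂x/∂P_x = −1.2, so E_p = (−1.2)·(31/281.43) ≈ -0.132.
|E_p| < 1: demand is inelastic.

-0.132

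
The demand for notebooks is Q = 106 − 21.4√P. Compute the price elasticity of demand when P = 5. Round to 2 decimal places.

-0.41

At P = 5, Q = 58.1481.
dQ/dP = −21.4/(2√P) = −21.4/(2·2.2361).
Point elasticity E = (dQ/dP)·(P/Q) = -4.7852 × 5/58.1481 ≈ -0.41.
|E| < 1, so demand is inelastic at this price.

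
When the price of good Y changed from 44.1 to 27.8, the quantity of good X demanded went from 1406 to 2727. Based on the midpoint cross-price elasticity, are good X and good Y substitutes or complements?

complements

%ΔQ_x = (2727 − 1406)/[(1406+2727)/2] = 1321/2066.5 ≈ 0.6392.
%ΔP_y = (27.8 − 44.1)/[(44.1+27.8)/2] ≈ -0.4534.
E_xy = 0.6392/-0.4534 ≈ -1.410.
E_xy < 0, so the goods are complements.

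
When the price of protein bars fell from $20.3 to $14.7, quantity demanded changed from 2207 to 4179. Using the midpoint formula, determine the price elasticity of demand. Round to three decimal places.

%ΔQ = (4179 − 2207)/[(2207 + 4179)/2] = 1972/3193 ≈ 0.6176.
%ΔP = (14.7 − 20.3)/[(20.3 + 14.7)/2] = -5.6/17.5 ≈ -0.3200.
Arc elasticity E = %ΔQ/%ΔP ≈ 0.6176/-0.3200 ≈ -1.930.
|E| > 1: demand is elastic over this range.

-1.930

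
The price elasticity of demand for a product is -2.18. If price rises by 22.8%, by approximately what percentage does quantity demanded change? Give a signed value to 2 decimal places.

-49.70

%ΔQ ≈ E × %ΔP = (-2.18) × (22.8%) ≈ -49.70%.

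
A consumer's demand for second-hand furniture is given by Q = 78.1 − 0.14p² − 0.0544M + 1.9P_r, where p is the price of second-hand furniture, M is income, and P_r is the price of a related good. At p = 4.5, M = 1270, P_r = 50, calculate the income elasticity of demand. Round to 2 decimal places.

Evaluating quantity at (p, M, P_r) gives Q = 78.1 − 0.14(4.5)² − 0.0544(1270) + 1.9(50) = 78.1 − 2.835 − 69.088 + 95 = 101.177.
∂Q/∂M = −0.0544, so E_I = -0.0544·(1270/101.177) ≈ -0.68.
E_I < 0: inferior good.

-0.68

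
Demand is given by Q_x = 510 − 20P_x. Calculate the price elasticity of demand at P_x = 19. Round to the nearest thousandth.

-2.923

At P_x = 19, Q_x = 130.
dQ_x/dP_x = −20.
Point elasticity E = (dQ_x/dP_x)·(P_x/Q_x) = -20 × 19/130 ≈ -2.923.
|E| > 1, so demand is elastic at this price.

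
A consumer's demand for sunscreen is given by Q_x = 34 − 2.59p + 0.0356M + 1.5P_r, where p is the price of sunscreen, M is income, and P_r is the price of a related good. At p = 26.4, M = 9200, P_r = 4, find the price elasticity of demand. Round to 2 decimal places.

-0.23

Evaluating quantity at (p, M, P_r) gives Q_x = 34 − 2.59(26.4) + 0.0356(9200) + 1.5(4) = 34 − 68.376 + 327.52 + 6 = 299.144.
∂Q_x/∂p = −2.59, so E_p = (−2.59)·(26.4/299.144) ≈ -0.23.
|E_p| < 1: demand is inelastic.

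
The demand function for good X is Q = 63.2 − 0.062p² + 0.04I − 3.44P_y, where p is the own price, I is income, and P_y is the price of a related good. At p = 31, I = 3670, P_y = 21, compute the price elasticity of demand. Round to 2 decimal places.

First evaluate Q: 63.2 − 0.062(31)² + 0.04(3670) − 3.44(21) = 63.2 − 59.582 + 146.8 − 72.24 = 78.178.
∂Q/∂p = −2·0.062·p = -3.844, so E_p = -3.844·(31/78.178) ≈ -1.52.
|E_p| > 1: demand is elastic.

-1.52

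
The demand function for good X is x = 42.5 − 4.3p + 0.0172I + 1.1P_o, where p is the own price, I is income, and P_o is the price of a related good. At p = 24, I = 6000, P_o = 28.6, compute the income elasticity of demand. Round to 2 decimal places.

Evaluating quantity at (p, I, P_o) gives x = 42.5 − 4.3(24) + 0.0172(6000) + 1.1(28.6) = 42.5 − 103.2 + 103.2 + 31.46 = 73.96.
∂x/∂I = +0.0172, so E_I = 0.0172·(6000/73.96) ≈ 1.40.
E_I > 1: normal good (luxury).

1.40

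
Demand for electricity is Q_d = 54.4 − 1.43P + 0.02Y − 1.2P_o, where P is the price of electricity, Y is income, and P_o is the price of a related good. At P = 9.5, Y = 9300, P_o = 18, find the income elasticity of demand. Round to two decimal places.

Evaluating quantity at (P, Y, P_o) gives Q_d = 54.4 − 1.43(9.5) + 0.02(9300) − 1.2(18) = 54.4 − 13.585 + 186 − 21.6 = 205.215.
∂Q_d/∂Y = +0.02, so E_I = 0.02·(9300/205.215) ≈ 0.91.
E_I ∈ (0,1): normal good (necessity).

0.91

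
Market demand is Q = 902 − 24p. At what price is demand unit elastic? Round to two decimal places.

For linear demand Q = a − bp, E = −bp/(a − bp). |E| = 1 ⇒ bp = a − bp ⇒ p = a/(2b).
p = 902/(2·24) ≈ 18.79.

18.79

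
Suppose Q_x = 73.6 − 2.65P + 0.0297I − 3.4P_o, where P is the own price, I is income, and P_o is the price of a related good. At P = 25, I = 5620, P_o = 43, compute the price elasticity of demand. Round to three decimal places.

Evaluating quantity at (P, I, P_o) gives Q_x = 73.6 − 2.65(25) + 0.0297(5620) − 3.4(43) = 73.6 − 66.25 + 166.914 − 146.2 = 28.064.
∂Q_x/∂P = −2.65, so E_p = (−2.65)·(25/28.064) ≈ -2.361.
|E_p| > 1: demand is elastic.

-2.361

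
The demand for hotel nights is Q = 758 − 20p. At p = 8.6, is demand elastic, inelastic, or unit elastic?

inelastic

At p = 8.6, Q = 586.
dQ/dp = −20.
Point elasticity E = (dQ/dp)·(p/Q) = -20 × 8.6/586 ≈ -0.294.
|E| ≈ 0.294 < 1, so demand is inelastic.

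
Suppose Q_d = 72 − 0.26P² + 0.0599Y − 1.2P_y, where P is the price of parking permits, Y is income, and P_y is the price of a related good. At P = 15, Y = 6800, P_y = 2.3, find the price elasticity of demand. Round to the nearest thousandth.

First evaluate Q_d: 72 − 0.26(15)² + 0.0599(6800) − 1.2(2.3) = 72 − 58.5 + 407.32 − 2.76 = 418.06.
∂Q_d/∂P = −2·0.26·P = -7.8, so E_p = -7.8·(15/418.06) ≈ -0.280.
|E_p| < 1: demand is inelastic.

-0.280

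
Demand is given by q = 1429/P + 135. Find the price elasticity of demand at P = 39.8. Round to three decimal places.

-0.210

At P = 39.8, q = 170.9045.
dq/dP = −1429/P² = −0.9021.
Point elasticity E = (dq/dP)·(P/q) = -0.9021 × 39.8/170.9045 ≈ -0.210.
|E| < 1, so demand is inelastic at this price.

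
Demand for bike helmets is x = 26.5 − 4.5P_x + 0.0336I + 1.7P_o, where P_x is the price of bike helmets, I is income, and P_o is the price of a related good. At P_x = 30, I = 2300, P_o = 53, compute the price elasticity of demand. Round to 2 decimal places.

At the given point, x = 26.5 − 4.5(30) + 0.0336(2300) + 1.7(53) = 26.5 − 135 + 77.28 + 90.1 = 58.88.
∂x/∂P_x = −4.5, so E_p = (−4.5)·(30/58.88) ≈ -2.29.
|E_p| > 1: demand is elastic.

-2.29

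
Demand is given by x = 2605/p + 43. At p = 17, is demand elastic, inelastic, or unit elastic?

At p = 17, x = 196.2353.
dx/dp = −2605/p² = −9.0138.
Point elasticity E = (dx/dp)·(p/x) = -9.0138 × 17/196.2353 ≈ -0.781.
|E| ≈ 0.781 < 1, so demand is inelastic.

inelastic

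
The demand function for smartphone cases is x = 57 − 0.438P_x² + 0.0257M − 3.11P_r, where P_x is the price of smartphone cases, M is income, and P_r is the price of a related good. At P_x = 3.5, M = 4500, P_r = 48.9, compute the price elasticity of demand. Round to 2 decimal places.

x = 57 − 0.438(3.5)² + 0.0257(4500) − 3.11(48.9) = 57 − 5.3655 + 115.65 − 152.079 = 15.2055.
∂x/∂P_x = −2·0.438·P_x = -3.066, so E_p = -3.066·(3.5/15.2055) ≈ -0.71.
|E_p| < 1: demand is inelastic.

-0.71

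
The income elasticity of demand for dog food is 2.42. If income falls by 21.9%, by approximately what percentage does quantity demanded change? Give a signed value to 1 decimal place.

-53.0

%ΔQ ≈ E × %ΔI = (2.42) × (-21.9%) ≈ -53.0%.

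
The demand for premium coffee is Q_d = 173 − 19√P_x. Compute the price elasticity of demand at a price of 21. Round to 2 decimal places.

At P_x = 21, Q_d = 85.9311.
dQ_d/dP_x = −19/(2√P_x) = −19/(2·4.5826).
Point elasticity E = (dQ_d/dP_x)·(P_x/Q_d) = -2.0731 × 21/85.9311 ≈ -0.51.
|E| < 1, so demand is inelastic at this price.

-0.51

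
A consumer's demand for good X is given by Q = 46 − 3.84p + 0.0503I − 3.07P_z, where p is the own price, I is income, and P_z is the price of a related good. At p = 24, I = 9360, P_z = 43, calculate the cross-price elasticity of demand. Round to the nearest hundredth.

Q = 46 − 3.84(24) + 0.0503(9360) − 3.07(43) = 46 − 92.16 + 470.808 − 132.01 = 292.638.
∂Q/∂P_z = −3.07, so E_xy = -3.07·(43/292.638) ≈ -0.45.
E_xy < 0: the goods are complements.

-0.45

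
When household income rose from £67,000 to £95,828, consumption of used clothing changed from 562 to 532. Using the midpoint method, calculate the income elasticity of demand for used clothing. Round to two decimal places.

%ΔQ = (532 − 562)/[(562+532)/2] = -30/547 ≈ -0.0548.
%ΔI = (95,828 − 67,000)/[(67,000+95,828)/2] = 28828/81414 ≈ 0.3541.
E_I = %ΔQ/%ΔI ≈ -0.15.
E_I < 0: inferior good.

-0.15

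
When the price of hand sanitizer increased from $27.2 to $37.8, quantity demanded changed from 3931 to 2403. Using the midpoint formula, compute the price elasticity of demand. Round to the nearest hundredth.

-1.48

%ΔQ = (2403 − 3931)/[(3931 + 2403)/2] = -1528/3167 ≈ -0.4825.
%ΔP = (37.8 − 27.2)/[(27.2 + 37.8)/2] = 10.6/32.5 ≈ 0.3262.
Arc elasticity E = %ΔQ/%ΔP ≈ -0.4825/0.3262 ≈ -1.48.
|E| > 1: demand is elastic over this range.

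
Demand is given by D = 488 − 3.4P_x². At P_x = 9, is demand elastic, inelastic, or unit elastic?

At P_x = 9, D = 212.6.
dD/dP_x = −2·3.4·P_x = −61.2.
Point elasticity E = (dD/dP_x)·(P_x/D) = -61.2 × 9/212.6 ≈ -2.591.
|E| ≈ 2.591 > 1, so demand is elastic.

elastic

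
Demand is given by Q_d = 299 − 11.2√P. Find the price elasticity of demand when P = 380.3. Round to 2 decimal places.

-1.36

At P = 380.3, Q_d = 80.5856.
dQ_d/dP = −11.2/(2√P) = −11.2/(2·19.5013).
Point elasticity E = (dQ_d/dP)·(P/Q_d) = -0.2872 × 380.3/80.5856 ≈ -1.36.
|E| > 1, so demand is elastic at this price.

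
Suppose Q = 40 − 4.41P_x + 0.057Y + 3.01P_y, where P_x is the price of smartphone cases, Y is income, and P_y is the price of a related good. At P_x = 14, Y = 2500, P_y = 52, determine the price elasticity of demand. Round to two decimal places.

Q = 40 − 4.41(14) + 0.057(2500) + 3.01(52) = 40 − 61.74 + 142.5 + 156.52 = 277.28.
∂Q/∂P_x = −4.41, so E_p = (−4.41)·(14/277.28) ≈ -0.22.
|E_p| < 1: demand is inelastic.

-0.22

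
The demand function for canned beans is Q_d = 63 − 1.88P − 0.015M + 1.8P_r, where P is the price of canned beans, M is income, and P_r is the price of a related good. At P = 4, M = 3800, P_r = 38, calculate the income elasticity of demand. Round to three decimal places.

-0.852

Evaluating quantity at (P, M, P_r) gives Q_d = 63 − 1.88(4) − 0.015(3800) + 1.8(38) = 63 − 7.52 − 57 + 68.4 = 66.88.
∂Q_d/∂M = −0.015, so E_I = -0.015·(3800/66.88) ≈ -0.852.
E_I < 0: inferior good.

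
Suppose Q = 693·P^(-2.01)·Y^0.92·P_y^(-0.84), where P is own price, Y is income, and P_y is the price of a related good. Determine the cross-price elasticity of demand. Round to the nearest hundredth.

-0.84

For a Cobb–Douglas (constant-elasticity) form Q = A·P_y^α·…, the elasticity with respect to P_y equals the exponent α at every point.
Here the exponent on P_y is -0.84, so the cross-price elasticity of demand is -0.84.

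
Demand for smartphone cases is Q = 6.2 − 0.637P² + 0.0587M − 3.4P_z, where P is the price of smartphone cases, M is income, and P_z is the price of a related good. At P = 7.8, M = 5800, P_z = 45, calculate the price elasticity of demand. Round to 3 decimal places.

Q = 6.2 − 0.637(7.8)² + 0.0587(5800) − 3.4(45) = 6.2 − 38.7551 + 340.46 − 153 = 154.9049.
∂Q/∂P = −2·0.637·P = -9.9372, so E_p = -9.9372·(7.8/154.9049) ≈ -0.500.
|E_p| < 1: demand is inelastic.

-0.500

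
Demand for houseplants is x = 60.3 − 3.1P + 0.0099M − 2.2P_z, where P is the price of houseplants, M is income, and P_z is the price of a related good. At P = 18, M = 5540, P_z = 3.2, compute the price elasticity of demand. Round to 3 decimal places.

-1.067

First evaluate x: 60.3 − 3.1(18) + 0.0099(5540) − 2.2(3.2) = 60.3 − 55.8 + 54.846 − 7.04 = 52.306.
∂x/∂P = −3.1, so E_p = (−3.1)·(18/52.306) ≈ -1.067.
|E_p| > 1: demand is elastic.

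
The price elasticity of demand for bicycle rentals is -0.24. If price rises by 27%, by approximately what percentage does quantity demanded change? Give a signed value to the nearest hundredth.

-6.48

%ΔQ ≈ E × %ΔP = (-0.24) × (27%) = -6.48%.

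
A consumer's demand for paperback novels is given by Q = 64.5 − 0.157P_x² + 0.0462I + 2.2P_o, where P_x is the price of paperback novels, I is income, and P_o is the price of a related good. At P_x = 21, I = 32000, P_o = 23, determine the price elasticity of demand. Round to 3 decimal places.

-0.091

Q = 64.5 − 0.157(21)² + 0.0462(32000) + 2.2(23) = 64.5 − 69.237 + 1478.4 + 50.6 = 1524.263.
∂Q/∂P_x = −2·0.157·P_x = -6.594, so E_p = -6.594·(21/1524.263) ≈ -0.091.
|E_p| < 1: demand is inelastic.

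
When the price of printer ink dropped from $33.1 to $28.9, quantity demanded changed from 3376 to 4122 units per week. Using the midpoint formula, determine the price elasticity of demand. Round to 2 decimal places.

-1.47

%Δq = (4122 − 3376)/[(3376 + 4122)/2] = 746/3749 ≈ 0.1990.
%ΔP = (28.9 − 33.1)/[(33.1 + 28.9)/2] = -4.2/31 ≈ -0.1355.
Arc elasticity E = %Δq/%ΔP ≈ 0.1990/-0.1355 ≈ -1.47.
|E| > 1: demand is elastic over this range.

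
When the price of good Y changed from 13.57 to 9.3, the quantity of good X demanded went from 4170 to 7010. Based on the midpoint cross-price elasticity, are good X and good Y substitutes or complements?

%ΔQ_x = (7010 − 4170)/[(4170+7010)/2] = 2840/5590 ≈ 0.5081.
%ΔP_y = (9.3 − 13.57)/[(13.57+9.3)/2] ≈ -0.3734.
E_xy = 0.5081/-0.3734 ≈ -1.361.
E_xy < 0, so the goods are complements.

complements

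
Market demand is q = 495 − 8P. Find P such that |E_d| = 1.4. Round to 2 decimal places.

Set −bP/(a − bP) = −1.4 ⇒ bP = 1.4(a − bP) ⇒ bP(1+1.4) = 1.4·a.
P = 1.4·495/(8·2.4) ≈ 36.09.

36.09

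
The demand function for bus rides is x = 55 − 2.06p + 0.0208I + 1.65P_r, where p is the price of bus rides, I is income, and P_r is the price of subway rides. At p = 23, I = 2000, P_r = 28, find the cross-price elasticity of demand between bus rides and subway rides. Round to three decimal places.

x = 55 − 2.06(23) + 0.0208(2000) + 1.65(28) = 55 − 47.38 + 41.6 + 46.2 = 95.42.
∂x/∂P_r = +1.65, so E_xy = 1.65·(28/95.42) ≈ 0.484.
E_xy > 0: the goods are substitutes.

0.484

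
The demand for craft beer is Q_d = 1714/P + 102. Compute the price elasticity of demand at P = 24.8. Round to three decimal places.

At P = 24.8, Q_d = 171.1129.
dQ_d/dP = −1714/P² = −2.7868.
Point elasticity E = (dQ_d/dP)·(P/Q_d) = -2.7868 × 24.8/171.1129 ≈ -0.404.
|E| < 1, so demand is inelastic at this price.

-0.404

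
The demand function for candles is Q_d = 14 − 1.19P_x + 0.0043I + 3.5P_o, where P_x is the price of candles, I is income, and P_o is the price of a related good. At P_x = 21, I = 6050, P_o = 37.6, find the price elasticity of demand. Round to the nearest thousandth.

-0.170

Evaluating quantity at (P_x, I, P_o) gives Q_d = 14 − 1.19(21) + 0.0043(6050) + 3.5(37.6) = 14 − 24.99 + 26.015 + 131.6 = 146.625.
∂Q_d/∂P_x = −1.19, so E_p = (−1.19)·(21/146.625) ≈ -0.170.
|E_p| < 1: demand is inelastic.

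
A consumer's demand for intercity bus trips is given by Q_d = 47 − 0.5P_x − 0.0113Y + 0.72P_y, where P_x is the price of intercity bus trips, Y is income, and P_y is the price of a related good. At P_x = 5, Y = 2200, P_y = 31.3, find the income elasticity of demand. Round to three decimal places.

-0.589

Substituting, Q_d = 47 − 0.5(5) − 0.0113(2200) + 0.72(31.3) = 47 − 2.5 − 24.86 + 22.536 = 42.176.
∂Q_d/∂Y = −0.0113, so E_I = -0.0113·(2200/42.176) ≈ -0.589.
E_I < 0: inferior good.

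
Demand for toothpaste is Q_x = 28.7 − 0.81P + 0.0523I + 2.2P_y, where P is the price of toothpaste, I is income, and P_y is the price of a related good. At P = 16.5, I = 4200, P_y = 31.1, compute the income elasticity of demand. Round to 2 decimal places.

Substituting, Q_x = 28.7 − 0.81(16.5) + 0.0523(4200) + 2.2(31.1) = 28.7 − 13.365 + 219.66 + 68.42 = 303.415.
∂Q_x/∂I = +0.0523, so E_I = 0.0523·(4200/303.415) ≈ 0.72.
E_I ∈ (0,1): normal good (necessity).

0.72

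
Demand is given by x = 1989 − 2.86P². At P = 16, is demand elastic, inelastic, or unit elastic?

At P = 16, x = 1256.84.
dx/dP = −2·2.86·P = −91.52.
Point elasticity E = (dx/dP)·(P/x) = -91.52 × 16/1256.84 ≈ -1.165.
|E| ≈ 1.165 > 1, so demand is elastic.

elastic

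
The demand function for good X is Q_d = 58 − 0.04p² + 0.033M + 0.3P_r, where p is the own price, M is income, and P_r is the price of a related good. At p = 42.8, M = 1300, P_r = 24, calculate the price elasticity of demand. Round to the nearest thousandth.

-4.208

Q_d = 58 − 0.04(42.8)² + 0.033(1300) + 0.3(24) = 58 − 73.2736 + 42.9 + 7.2 = 34.8264.
∂Q_d/∂p = −2·0.04·p = -3.424, so E_p = -3.424·(42.8/34.8264) ≈ -4.208.
|E_p| > 1: demand is elastic.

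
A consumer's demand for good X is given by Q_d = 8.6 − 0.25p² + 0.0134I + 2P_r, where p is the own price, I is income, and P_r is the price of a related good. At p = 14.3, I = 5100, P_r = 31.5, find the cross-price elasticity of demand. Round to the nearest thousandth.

First evaluate Q_d: 8.6 − 0.25(14.3)² + 0.0134(5100) + 2(31.5) = 8.6 − 51.1225 + 68.34 + 63 = 88.8175.
∂Q_d/∂P_r = +2, so E_xy = 2·(31.5/88.8175) ≈ 0.709.
E_xy > 0: the goods are substitutes.

0.709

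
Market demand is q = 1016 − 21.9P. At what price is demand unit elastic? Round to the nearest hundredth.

23.20

For linear demand q = a − bP, E = −bP/(a − bP). |E| = 1 ⇒ bP = a − bP ⇒ P = a/(2b).
P = 1016/(2·21.9) ≈ 23.20.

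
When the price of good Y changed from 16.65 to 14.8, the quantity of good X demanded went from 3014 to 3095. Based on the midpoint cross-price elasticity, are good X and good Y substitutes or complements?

%ΔQ_x = (3095 − 3014)/[(3014+3095)/2] = 81/3054.5 ≈ 0.0265.
%ΔP_y = (14.8 − 16.65)/[(16.65+14.8)/2] ≈ -0.1176.
E_xy = 0.0265/-0.1176 ≈ -0.225.
E_xy < 0, so the goods are complements.

complements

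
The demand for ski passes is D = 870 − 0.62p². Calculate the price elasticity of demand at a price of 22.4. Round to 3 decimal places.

At p = 22.4, D = 558.9088.
dD/dp = −2·0.62·p = −27.776.
Point elasticity E = (dD/dp)·(p/D) = -27.776 × 22.4/558.9088 ≈ -1.113.
|E| > 1, so demand is elastic at this price.

-1.113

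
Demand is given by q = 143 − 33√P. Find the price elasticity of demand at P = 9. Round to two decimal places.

-1.13

At P = 9, q = 44.
dq/dP = −33/(2√P) = −33/(2·3).
Point elasticity E = (dq/dP)·(P/q) = -5.5 × 9/44 ≈ -1.13.
|E| > 1, so demand is elastic at this price.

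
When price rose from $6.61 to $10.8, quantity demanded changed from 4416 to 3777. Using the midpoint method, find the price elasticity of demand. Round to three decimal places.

%Δq = (3777 − 4416)/[(4416 + 3777)/2] = -639/4096.5 ≈ -0.1560.
%ΔP = (10.8 − 6.61)/[(6.61 + 10.8)/2] = 4.19/8.705 ≈ 0.4813.
Arc elasticity E = %Δq/%ΔP ≈ -0.1560/0.4813 ≈ -0.324.
|E| < 1: demand is inelastic over this range.

-0.324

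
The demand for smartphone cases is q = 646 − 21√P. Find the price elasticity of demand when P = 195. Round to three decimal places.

At P = 195, q = 352.751.
dq/dP = −21/(2√P) = −21/(2·13.9642).
Point elasticity E = (dq/dP)·(P/q) = -0.7519 × 195/352.751 ≈ -0.416.
|E| < 1, so demand is inelastic at this price.

-0.416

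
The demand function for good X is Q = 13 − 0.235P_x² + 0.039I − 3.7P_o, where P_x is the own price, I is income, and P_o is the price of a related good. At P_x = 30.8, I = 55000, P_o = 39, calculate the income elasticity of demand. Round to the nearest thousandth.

Q = 13 − 0.235(30.8)² + 0.039(55000) − 3.7(39) = 13 − 222.9304 + 2145 − 144.3 = 1790.7696.
∂Q/∂I = +0.039, so E_I = 0.039·(55000/1790.7696) ≈ 1.198.
E_I > 1: normal good (luxury).

1.198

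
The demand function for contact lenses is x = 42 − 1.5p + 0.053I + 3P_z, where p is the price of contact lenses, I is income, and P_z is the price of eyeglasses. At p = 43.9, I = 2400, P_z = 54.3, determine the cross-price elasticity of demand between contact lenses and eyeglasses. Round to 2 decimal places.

0.61

x = 42 − 1.5(43.9) + 0.053(2400) + 3(54.3) = 42 − 65.85 + 127.2 + 162.9 = 266.25.
∂x/∂P_z = +3, so E_xy = 3·(54.3/266.25) ≈ 0.61.
E_xy > 0: the goods are substitutes.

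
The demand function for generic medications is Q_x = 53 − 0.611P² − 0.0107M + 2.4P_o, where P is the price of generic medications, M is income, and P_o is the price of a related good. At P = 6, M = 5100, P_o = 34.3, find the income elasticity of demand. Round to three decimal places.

At the given point, Q_x = 53 − 0.611(6)² − 0.0107(5100) + 2.4(34.3) = 53 − 21.996 − 54.57 + 82.32 = 58.754.
∂Q_x/∂M = −0.0107, so E_I = -0.0107·(5100/58.754) ≈ -0.929.
E_I < 0: inferior good.

-0.929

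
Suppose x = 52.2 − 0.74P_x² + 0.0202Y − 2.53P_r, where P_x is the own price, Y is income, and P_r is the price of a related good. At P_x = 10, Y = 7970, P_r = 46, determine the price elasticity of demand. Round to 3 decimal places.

-6.487

First evaluate x: 52.2 − 0.74(10)² + 0.0202(7970) − 2.53(46) = 52.2 − 74 + 160.994 − 116.38 = 22.814.
∂x/∂P_x = −2·0.74·P_x = -14.8, so E_p = -14.8·(10/22.814) ≈ -6.487.
|E_p| > 1: demand is elastic.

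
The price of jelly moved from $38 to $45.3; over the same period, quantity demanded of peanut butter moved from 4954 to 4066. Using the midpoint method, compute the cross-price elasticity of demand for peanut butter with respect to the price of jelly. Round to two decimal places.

%ΔQ_x = (4066 − 4954)/[(4954+4066)/2] = -888/4510 ≈ -0.1969.
%ΔP_y = (45.3 − 38)/[(38+45.3)/2] ≈ 0.1753.
E_xy = -0.1969/0.1753 ≈ -1.12.
E_xy < 0, so peanut butter and jelly are complements.

-1.12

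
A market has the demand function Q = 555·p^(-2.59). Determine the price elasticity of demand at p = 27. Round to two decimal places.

For a Cobb–Douglas (constant-elasticity) form Q = A·p^α·…, the elasticity with respect to p equals the exponent α at every point.
Here the exponent on p is -2.59, so the price elasticity of demand is -2.59.

-2.59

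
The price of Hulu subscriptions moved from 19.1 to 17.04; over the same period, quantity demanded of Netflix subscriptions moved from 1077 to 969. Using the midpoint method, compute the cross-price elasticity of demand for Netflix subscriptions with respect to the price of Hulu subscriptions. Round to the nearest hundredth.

0.93

%ΔQ_x = (969 − 1077)/[(1077+969)/2] = -108/1023 ≈ -0.1056.
%ΔP_y = (17.04 − 19.1)/[(19.1+17.04)/2] ≈ -0.1140.
E_xy = -0.1056/-0.1140 ≈ 0.93.
E_xy > 0, so Netflix subscriptions and Hulu subscriptions are substitutes.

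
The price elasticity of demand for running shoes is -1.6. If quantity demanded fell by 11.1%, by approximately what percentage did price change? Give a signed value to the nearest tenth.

6.9

%ΔQ ≈ E × %ΔP ⇒ %ΔP = %ΔQ / E = (-11.1%)/(-1.6) ≈ 6.9%.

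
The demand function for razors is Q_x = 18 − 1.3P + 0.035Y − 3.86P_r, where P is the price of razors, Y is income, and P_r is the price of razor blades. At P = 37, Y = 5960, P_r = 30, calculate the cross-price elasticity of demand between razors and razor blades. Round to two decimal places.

-1.85

At the given point, Q_x = 18 − 1.3(37) + 0.035(5960) − 3.86(30) = 18 − 48.1 + 208.6 − 115.8 = 62.7.
∂Q_x/∂P_r = −3.86, so E_xy = -3.86·(30/62.7) ≈ -1.85.
E_xy < 0: the goods are complements.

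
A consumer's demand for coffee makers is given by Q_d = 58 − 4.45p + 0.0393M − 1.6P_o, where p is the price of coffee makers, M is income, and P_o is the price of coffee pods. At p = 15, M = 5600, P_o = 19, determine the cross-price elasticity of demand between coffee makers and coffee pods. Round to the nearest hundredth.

-0.17

First evaluate Q_d: 58 − 4.45(15) + 0.0393(5600) − 1.6(19) = 58 − 66.75 + 220.08 − 30.4 = 180.93.
∂Q_d/∂P_o = −1.6, so E_xy = -1.6·(19/180.93) ≈ -0.17.
E_xy < 0: the goods are complements.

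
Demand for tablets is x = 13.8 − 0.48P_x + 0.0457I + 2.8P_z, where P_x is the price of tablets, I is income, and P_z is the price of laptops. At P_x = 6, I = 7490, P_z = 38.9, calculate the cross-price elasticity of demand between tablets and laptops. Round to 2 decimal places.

0.24

Evaluating quantity at (P_x, I, P_z) gives x = 13.8 − 0.48(6) + 0.0457(7490) + 2.8(38.9) = 13.8 − 2.88 + 342.293 + 108.92 = 462.133.
∂x/∂P_z = +2.8, so E_xy = 2.8·(38.9/462.133) ≈ 0.24.
E_xy > 0: the goods are substitutes.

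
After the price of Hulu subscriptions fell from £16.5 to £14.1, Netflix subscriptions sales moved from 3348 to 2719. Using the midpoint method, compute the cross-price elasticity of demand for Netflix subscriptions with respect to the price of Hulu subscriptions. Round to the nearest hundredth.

%ΔQ_x = (2719 − 3348)/[(3348+2719)/2] = -629/3033.5 ≈ -0.2074.
%ΔP_y = (14.1 − 16.5)/[(16.5+14.1)/2] ≈ -0.1569.
E_xy = -0.2074/-0.1569 ≈ 1.32.
E_xy > 0, so Netflix subscriptions and Hulu subscriptions are substitutes.

1.32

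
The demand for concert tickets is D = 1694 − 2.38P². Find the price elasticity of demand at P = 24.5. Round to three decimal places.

At P = 24.5, D = 265.405.
dD/dP = −2·2.38·P = −116.62.
Point elasticity E = (dD/dP)·(P/D) = -116.62 × 24.5/265.405 ≈ -10.765.
|E| > 1, so demand is elastic at this price.

-10.765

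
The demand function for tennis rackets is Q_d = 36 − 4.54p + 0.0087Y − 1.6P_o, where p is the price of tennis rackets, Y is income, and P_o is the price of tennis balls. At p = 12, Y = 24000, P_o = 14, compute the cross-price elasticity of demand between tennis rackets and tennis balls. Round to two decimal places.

-0.13

First evaluate Q_d: 36 − 4.54(12) + 0.0087(24000) − 1.6(14) = 36 − 54.48 + 208.8 − 22.4 = 167.92.
∂Q_d/∂P_o = −1.6, so E_xy = -1.6·(14/167.92) ≈ -0.13.
E_xy < 0: the goods are complements.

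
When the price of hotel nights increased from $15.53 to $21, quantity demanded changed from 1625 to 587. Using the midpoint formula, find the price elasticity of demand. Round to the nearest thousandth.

-3.134

%ΔQ = (587 − 1625)/[(1625 + 587)/2] = -1038/1106 ≈ -0.9385.
%Δp = (21 − 15.53)/[(15.53 + 21)/2] = 5.47/18.265 ≈ 0.2995.
Arc elasticity E = %ΔQ/%Δp ≈ -0.9385/0.2995 ≈ -3.134.
|E| > 1: demand is elastic over this range.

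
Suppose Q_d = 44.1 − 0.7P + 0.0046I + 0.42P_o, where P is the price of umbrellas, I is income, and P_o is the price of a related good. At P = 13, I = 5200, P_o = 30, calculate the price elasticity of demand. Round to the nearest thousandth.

At the given point, Q_d = 44.1 − 0.7(13) + 0.0046(5200) + 0.42(30) = 44.1 − 9.1 + 23.92 + 12.6 = 71.52.
∂Q_d/∂P = −0.7, so E_p = (−0.7)·(13/71.52) ≈ -0.127.
|E_p| < 1: demand is inelastic.

-0.127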